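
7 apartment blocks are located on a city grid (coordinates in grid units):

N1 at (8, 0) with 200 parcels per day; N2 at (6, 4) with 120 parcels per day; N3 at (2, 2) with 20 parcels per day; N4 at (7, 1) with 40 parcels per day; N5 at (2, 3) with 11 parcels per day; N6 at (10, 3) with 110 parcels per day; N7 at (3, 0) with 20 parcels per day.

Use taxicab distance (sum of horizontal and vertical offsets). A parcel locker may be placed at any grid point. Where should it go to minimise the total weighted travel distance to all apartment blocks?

Manhattan distance separates: Σwᵢ(|x−xᵢ|+|y−yᵢ|) = Σwᵢ|x−xᵢ| + Σwᵢ|y−yᵢ|, so x and y are optimised independently as 1-D weighted medians.
Total weight W = 521; half = 260.5.
x-coordinate, sorted with cumulative weight:
  x=2 (N3, w=20) cum 20
  x=2 (N5, w=11) cum 31
  x=3 (N7, w=20) cum 51
  x=6 (N2, w=120) cum 171
  x=7 (N4, w=40) cum 211
  x=8 (N1, w=200) cum 411  ← median
  x=10 (N6, w=110) cum 521
⇒ x* = 8
y-coordinate, sorted with cumulative weight:
  y=0 (N1, w=200) cum 200
  y=0 (N7, w=20) cum 220
  y=1 (N4, w=40) cum 260
  y=2 (N3, w=20) cum 280  ← median
  y=3 (N5, w=11) cum 291
  y=3 (N6, w=110) cum 401
  y=4 (N2, w=120) cum 521
⇒ y* = 2

(8, 2)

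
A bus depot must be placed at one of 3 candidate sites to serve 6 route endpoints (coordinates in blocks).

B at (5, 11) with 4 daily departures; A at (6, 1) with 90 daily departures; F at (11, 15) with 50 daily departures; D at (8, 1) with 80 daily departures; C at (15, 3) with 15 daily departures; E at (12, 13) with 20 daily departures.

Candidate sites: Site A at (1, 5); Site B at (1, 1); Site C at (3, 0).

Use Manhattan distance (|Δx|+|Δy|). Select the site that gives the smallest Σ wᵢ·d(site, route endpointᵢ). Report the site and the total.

Total weighted distance at each candidate:
  Site A (1, 5): total = 3350
  Site B (1, 1): total = 2966
  Site C (3, 0): total = 2707
Minimum is at Site C with total 2707 blocks.

Site C, total 2707 blocks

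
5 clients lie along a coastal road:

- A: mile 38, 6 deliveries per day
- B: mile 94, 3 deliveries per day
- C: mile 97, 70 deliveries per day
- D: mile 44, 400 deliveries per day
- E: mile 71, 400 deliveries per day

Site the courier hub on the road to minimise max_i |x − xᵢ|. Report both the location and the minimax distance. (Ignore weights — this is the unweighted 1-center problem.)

The 1-center on a line is the midpoint of the two extreme points: leftmost at 38, rightmost at 97.
Optimal location = (38 + 97)/2 = 67.5; maximum distance = (97 − 38)/2 = 29.5.

location 67.5, max distance 29.5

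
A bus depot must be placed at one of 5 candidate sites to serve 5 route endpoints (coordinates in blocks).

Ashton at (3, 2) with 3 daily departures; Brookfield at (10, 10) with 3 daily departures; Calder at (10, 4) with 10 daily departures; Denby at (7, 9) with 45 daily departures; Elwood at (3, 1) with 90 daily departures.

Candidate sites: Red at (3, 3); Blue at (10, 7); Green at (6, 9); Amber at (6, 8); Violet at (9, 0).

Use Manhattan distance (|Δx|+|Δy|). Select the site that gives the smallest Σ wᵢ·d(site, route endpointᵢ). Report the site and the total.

Total weighted distance at each candidate:
  Red (3, 3): total = 755
  Blue (10, 7): total = 1470
  Green (6, 9): total = 1170
  Amber (6, 8): total = 1115
  Violet (9, 0): total = 1232
Minimum is at Red with total 755 blocks.

Red, total 755 blocks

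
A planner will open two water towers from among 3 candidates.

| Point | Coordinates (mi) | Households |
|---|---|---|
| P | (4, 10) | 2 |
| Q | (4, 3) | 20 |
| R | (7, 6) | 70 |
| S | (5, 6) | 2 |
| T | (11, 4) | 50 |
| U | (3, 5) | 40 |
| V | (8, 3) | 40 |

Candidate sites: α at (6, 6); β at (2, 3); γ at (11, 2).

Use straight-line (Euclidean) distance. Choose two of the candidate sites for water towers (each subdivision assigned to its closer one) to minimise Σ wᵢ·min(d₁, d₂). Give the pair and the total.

Evaluate every pair (each demand assigned to the nearer of the two):
  {α, γ}: total = 506.0
  {α, β}: total = 623.9
  {β, γ}: total = 775.0
Best pair: {α, γ} with total 506.0.

{α, γ}, total 506.0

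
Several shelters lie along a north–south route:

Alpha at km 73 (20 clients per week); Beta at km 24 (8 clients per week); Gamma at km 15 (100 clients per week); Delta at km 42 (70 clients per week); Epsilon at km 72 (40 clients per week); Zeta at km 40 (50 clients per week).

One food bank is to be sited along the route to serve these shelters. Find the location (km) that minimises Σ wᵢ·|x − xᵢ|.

For a sum of weighted absolute distances on a line, the optimum is the weighted median (not the mean). Total weight W = 288; half-weight = 144.
Sort by position and accumulate weight:
  km 15 (Gamma, w=100) → cum 100
  km 24 (Beta, w=8) → cum 108
  km 40 (Zeta, w=50) → cum 158  ≥ 144 → median here
  km 42 (Delta, w=70) → cum 228
  km 72 (Epsilon, w=40) → cum 268
  km 73 (Alpha, w=20) → cum 288
Optimal location: km 40.

x = 40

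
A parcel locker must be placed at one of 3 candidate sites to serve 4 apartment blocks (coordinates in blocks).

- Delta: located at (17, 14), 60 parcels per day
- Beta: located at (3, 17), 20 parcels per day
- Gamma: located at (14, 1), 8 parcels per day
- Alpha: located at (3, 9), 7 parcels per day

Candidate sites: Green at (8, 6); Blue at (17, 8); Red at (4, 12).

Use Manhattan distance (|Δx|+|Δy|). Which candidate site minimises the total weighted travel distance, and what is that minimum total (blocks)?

Total weighted distance at each candidate:
  Green (8, 6): total = 1484
  Blue (17, 8): total = 1005
  Red (4, 12): total = 1216
Minimum is at Blue with total 1005 blocks.

Blue, total 1005 blocks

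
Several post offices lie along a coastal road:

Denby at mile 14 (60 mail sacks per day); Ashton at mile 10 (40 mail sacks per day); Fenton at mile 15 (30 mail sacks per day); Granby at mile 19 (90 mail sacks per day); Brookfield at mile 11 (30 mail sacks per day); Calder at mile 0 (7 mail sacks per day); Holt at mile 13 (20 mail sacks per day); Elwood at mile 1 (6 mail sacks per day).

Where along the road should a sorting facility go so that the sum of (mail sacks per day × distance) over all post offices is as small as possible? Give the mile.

For a sum of weighted absolute distances on a line, the optimum is the weighted median (not the mean). Total weight W = 283; half-weight = 141.5.
Sort by position and accumulate weight:
  mile 0 (Calder, w=7) → cum 7
  mile 1 (Elwood, w=6) → cum 13
  mile 10 (Ashton, w=40) → cum 53
  mile 11 (Brookfield, w=30) → cum 83
  mile 13 (Holt, w=20) → cum 103
  mile 14 (Denby, w=60) → cum 163  ≥ 141.5 → median here
  mile 15 (Fenton, w=30) → cum 193
  mile 19 (Granby, w=90) → cum 283
Optimal location: mile 14.

x = 14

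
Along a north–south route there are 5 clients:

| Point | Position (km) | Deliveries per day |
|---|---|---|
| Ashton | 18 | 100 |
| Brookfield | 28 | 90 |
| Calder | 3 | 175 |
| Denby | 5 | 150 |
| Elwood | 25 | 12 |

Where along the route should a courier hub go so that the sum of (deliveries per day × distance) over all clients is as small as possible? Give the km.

x = 5

For a sum of weighted absolute distances on a line, the optimum is the weighted median (not the mean). Total weight W = 527; half-weight = 263.5.
Sort by position and accumulate weight:
  km 3 (Calder, w=175) → cum 175
  km 5 (Denby, w=150) → cum 325  ≥ 263.5 → median here
  km 18 (Ashton, w=100) → cum 425
  km 25 (Elwood, w=12) → cum 437
  km 28 (Brookfield, w=90) → cum 527
Optimal location: km 5.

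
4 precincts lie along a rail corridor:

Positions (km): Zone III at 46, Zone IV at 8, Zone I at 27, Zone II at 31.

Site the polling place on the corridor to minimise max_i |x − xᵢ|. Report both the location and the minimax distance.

location 27, max distance 19

The 1-center on a line is the midpoint of the two extreme points: leftmost at 8, rightmost at 46.
Optimal location = (8 + 46)/2 = 27; maximum distance = (46 − 8)/2 = 19.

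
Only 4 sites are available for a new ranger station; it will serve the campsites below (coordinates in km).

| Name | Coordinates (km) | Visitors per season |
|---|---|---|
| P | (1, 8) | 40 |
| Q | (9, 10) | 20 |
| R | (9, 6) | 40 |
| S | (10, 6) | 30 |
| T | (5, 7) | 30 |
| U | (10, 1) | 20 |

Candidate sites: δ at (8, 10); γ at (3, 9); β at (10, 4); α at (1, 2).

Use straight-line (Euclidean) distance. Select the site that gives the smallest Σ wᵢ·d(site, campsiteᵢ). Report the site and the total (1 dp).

Total weighted distance at each candidate:
  δ (8, 10): total = 922.0
  γ (3, 9): total = 1005.4
  β (10, 4): total = 900.0
  α (1, 2): total = 1492.7
Minimum is at β with total 900.0 km.

β, total 900.0 km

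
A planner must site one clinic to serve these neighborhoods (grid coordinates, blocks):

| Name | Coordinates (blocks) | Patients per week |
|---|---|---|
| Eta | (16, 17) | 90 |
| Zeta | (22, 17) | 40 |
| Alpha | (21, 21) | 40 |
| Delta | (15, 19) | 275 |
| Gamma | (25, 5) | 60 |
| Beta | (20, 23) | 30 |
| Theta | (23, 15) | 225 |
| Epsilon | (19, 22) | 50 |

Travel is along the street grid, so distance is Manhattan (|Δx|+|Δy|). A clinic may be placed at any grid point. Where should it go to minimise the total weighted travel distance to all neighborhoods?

(19, 17)

Manhattan distance separates: Σwᵢ(|x−xᵢ|+|y−yᵢ|) = Σwᵢ|x−xᵢ| + Σwᵢ|y−yᵢ|, so x and y are optimised independently as 1-D weighted medians.
Total weight W = 810; half = 405.
x-coordinate, sorted with cumulative weight:
  x=15 (Delta, w=275) cum 275
  x=16 (Eta, w=90) cum 365
  x=19 (Epsilon, w=50) cum 415  ← median
  x=20 (Beta, w=30) cum 445
  x=21 (Alpha, w=40) cum 485
  x=22 (Zeta, w=40) cum 525
  x=23 (Theta, w=225) cum 750
  x=25 (Gamma, w=60) cum 810
⇒ x* = 19
y-coordinate, sorted with cumulative weight:
  y=5 (Gamma, w=60) cum 60
  y=15 (Theta, w=225) cum 285
  y=17 (Eta, w=90) cum 375
  y=17 (Zeta, w=40) cum 415  ← median
  y=19 (Delta, w=275) cum 690
  y=21 (Alpha, w=40) cum 730
  y=22 (Epsilon, w=50) cum 780
  y=23 (Beta, w=30) cum 810
⇒ y* = 17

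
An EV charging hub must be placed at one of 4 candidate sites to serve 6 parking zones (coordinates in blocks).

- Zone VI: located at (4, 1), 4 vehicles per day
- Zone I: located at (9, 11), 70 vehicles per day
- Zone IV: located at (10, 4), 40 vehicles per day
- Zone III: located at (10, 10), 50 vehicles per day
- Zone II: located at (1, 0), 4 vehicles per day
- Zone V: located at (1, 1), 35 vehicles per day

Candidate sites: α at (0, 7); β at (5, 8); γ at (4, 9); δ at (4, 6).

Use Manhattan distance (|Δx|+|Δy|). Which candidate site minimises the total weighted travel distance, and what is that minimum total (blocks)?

Total weighted distance at each candidate:
  α (0, 7): total = 2397
  β (5, 8): total = 1665
  γ (4, 9): total = 1745
  δ (4, 6): total = 1856
Minimum is at β with total 1665 blocks.

β, total 1665 blocks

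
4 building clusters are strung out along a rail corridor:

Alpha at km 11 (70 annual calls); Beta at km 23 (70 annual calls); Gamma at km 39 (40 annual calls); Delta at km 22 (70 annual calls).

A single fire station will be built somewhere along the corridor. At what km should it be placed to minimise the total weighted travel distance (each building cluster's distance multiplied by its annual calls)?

For a sum of weighted absolute distances on a line, the optimum is the weighted median (not the mean). Total weight W = 250; half-weight = 125.
Sort by position and accumulate weight:
  km 11 (Alpha, w=70) → cum 70
  km 22 (Delta, w=70) → cum 140  ≥ 125 → median here
  km 23 (Beta, w=70) → cum 210
  km 39 (Gamma, w=40) → cum 250
Optimal location: km 22.

x = 22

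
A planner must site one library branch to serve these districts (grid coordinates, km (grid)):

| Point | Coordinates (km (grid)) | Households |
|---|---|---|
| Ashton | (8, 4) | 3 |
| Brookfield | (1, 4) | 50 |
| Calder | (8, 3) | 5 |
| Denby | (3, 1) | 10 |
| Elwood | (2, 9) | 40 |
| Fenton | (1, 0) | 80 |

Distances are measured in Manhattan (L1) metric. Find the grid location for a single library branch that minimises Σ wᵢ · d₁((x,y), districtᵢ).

Manhattan distance separates: Σwᵢ(|x−xᵢ|+|y−yᵢ|) = Σwᵢ|x−xᵢ| + Σwᵢ|y−yᵢ|, so x and y are optimised independently as 1-D weighted medians.
Total weight W = 188; half = 94.
x-coordinate, sorted with cumulative weight:
  x=1 (Brookfield, w=50) cum 50
  x=1 (Fenton, w=80) cum 130  ← median
  x=2 (Elwood, w=40) cum 170
  x=3 (Denby, w=10) cum 180
  x=8 (Ashton, w=3) cum 183
  x=8 (Calder, w=5) cum 188
⇒ x* = 1
y-coordinate, sorted with cumulative weight:
  y=0 (Fenton, w=80) cum 80
  y=1 (Denby, w=10) cum 90
  y=3 (Calder, w=5) cum 95  ← median
  y=4 (Ashton, w=3) cum 98
  y=4 (Brookfield, w=50) cum 148
  y=9 (Elwood, w=40) cum 188
⇒ y* = 3

(1, 3)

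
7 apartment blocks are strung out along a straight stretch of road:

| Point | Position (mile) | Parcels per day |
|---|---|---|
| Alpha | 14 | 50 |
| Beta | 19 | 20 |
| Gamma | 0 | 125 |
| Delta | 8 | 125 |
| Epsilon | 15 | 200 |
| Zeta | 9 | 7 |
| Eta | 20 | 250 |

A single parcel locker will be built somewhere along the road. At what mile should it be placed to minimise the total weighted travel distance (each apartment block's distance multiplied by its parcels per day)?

x = 15

For a sum of weighted absolute distances on a line, the optimum is the weighted median (not the mean). Total weight W = 777; half-weight = 388.5.
Sort by position and accumulate weight:
  mile 0 (Gamma, w=125) → cum 125
  mile 8 (Delta, w=125) → cum 250
  mile 9 (Zeta, w=7) → cum 257
  mile 14 (Alpha, w=50) → cum 307
  mile 15 (Epsilon, w=200) → cum 507  ≥ 388.5 → median here
  mile 19 (Beta, w=20) → cum 527
  mile 20 (Eta, w=250) → cum 777
Optimal location: mile 15.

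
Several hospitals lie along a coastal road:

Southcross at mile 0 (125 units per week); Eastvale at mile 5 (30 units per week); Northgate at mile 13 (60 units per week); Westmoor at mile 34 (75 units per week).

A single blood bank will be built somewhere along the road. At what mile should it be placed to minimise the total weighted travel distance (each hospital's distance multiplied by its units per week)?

For a sum of weighted absolute distances on a line, the optimum is the weighted median (not the mean). Total weight W = 290; half-weight = 145.
Sort by position and accumulate weight:
  mile 0 (Southcross, w=125) → cum 125
  mile 5 (Eastvale, w=30) → cum 155  ≥ 145 → median here
  mile 13 (Northgate, w=60) → cum 215
  mile 34 (Westmoor, w=75) → cum 290
Optimal location: mile 5.

x = 5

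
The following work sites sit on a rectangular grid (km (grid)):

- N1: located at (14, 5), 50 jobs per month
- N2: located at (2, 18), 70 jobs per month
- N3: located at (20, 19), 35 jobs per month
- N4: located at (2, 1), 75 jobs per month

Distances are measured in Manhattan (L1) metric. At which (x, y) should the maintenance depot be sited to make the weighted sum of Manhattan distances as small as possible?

Manhattan distance separates: Σwᵢ(|x−xᵢ|+|y−yᵢ|) = Σwᵢ|x−xᵢ| + Σwᵢ|y−yᵢ|, so x and y are optimised independently as 1-D weighted medians.
Total weight W = 230; half = 115.
x-coordinate, sorted with cumulative weight:
  x=2 (N2, w=70) cum 70
  x=2 (N4, w=75) cum 145  ← median
  x=14 (N1, w=50) cum 195
  x=20 (N3, w=35) cum 230
⇒ x* = 2
y-coordinate, sorted with cumulative weight:
  y=1 (N4, w=75) cum 75
  y=5 (N1, w=50) cum 125  ← median
  y=18 (N2, w=70) cum 195
  y=19 (N3, w=35) cum 230
⇒ y* = 5

(2, 5)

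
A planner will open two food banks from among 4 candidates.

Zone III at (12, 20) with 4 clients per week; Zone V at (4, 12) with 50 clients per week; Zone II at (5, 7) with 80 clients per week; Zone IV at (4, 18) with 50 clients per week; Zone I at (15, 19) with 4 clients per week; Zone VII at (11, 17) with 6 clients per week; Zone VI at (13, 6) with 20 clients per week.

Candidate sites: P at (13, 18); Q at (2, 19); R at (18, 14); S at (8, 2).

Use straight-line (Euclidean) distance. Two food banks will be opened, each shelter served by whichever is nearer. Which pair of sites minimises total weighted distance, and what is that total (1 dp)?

{Q, S}, total 1217.9

Evaluate every pair (each demand assigned to the nearer of the two):
  {Q, S}: total = 1217.9
  {P, S}: total = 1614.4
  {P, Q}: total = 1736.7
  {Q, R}: total = 1757.0
  {R, S}: total = 1964.0
  {P, R}: total = 2298.9
Best pair: {Q, S} with total 1217.9.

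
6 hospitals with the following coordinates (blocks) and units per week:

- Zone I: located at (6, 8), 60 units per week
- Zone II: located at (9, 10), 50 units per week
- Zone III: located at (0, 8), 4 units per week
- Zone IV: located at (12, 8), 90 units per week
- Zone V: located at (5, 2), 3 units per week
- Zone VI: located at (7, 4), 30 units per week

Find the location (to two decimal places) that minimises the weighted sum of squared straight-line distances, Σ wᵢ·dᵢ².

(8.92, 7.84)

The minimiser of Σwᵢ‖p−pᵢ‖² is the weighted centroid p* = (Σwᵢpᵢ)/(Σwᵢ).
Σwᵢ = 237.
Σwᵢxᵢ = 60·6 + 50·9 + 4·0 + 90·12 + 3·5 + 30·7 = 2115.
Σwᵢyᵢ = 60·8 + 50·10 + 4·8 + 90·8 + 3·2 + 30·4 = 1858.
x* = 2115/237 = 8.92, y* = 1858/237 = 7.84.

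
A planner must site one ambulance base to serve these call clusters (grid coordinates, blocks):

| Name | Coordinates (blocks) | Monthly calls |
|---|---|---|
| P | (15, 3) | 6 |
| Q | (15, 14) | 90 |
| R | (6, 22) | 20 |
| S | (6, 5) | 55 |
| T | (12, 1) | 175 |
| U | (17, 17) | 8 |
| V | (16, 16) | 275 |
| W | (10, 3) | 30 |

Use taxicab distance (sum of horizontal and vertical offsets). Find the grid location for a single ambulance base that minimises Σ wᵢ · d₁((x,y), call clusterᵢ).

(15, 14)

Manhattan distance separates: Σwᵢ(|x−xᵢ|+|y−yᵢ|) = Σwᵢ|x−xᵢ| + Σwᵢ|y−yᵢ|, so x and y are optimised independently as 1-D weighted medians.
Total weight W = 659; half = 329.5.
x-coordinate, sorted with cumulative weight:
  x=6 (R, w=20) cum 20
  x=6 (S, w=55) cum 75
  x=10 (W, w=30) cum 105
  x=12 (T, w=175) cum 280
  x=15 (P, w=6) cum 286
  x=15 (Q, w=90) cum 376  ← median
  x=16 (V, w=275) cum 651
  x=17 (U, w=8) cum 659
⇒ x* = 15
y-coordinate, sorted with cumulative weight:
  y=1 (T, w=175) cum 175
  y=3 (P, w=6) cum 181
  y=3 (W, w=30) cum 211
  y=5 (S, w=55) cum 266
  y=14 (Q, w=90) cum 356  ← median
  y=16 (V, w=275) cum 631
  y=17 (U, w=8) cum 639
  y=22 (R, w=20) cum 659
⇒ y* = 14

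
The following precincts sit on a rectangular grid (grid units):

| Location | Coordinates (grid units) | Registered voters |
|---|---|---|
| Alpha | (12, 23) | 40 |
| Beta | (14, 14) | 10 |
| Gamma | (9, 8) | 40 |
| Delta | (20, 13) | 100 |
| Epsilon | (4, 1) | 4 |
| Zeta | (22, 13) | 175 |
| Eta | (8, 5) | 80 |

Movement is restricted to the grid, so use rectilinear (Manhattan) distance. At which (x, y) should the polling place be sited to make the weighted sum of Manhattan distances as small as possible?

Manhattan distance separates: Σwᵢ(|x−xᵢ|+|y−yᵢ|) = Σwᵢ|x−xᵢ| + Σwᵢ|y−yᵢ|, so x and y are optimised independently as 1-D weighted medians.
Total weight W = 449; half = 224.5.
x-coordinate, sorted with cumulative weight:
  x=4 (Epsilon, w=4) cum 4
  x=8 (Eta, w=80) cum 84
  x=9 (Gamma, w=40) cum 124
  x=12 (Alpha, w=40) cum 164
  x=14 (Beta, w=10) cum 174
  x=20 (Delta, w=100) cum 274  ← median
  x=22 (Zeta, w=175) cum 449
⇒ x* = 20
y-coordinate, sorted with cumulative weight:
  y=1 (Epsilon, w=4) cum 4
  y=5 (Eta, w=80) cum 84
  y=8 (Gamma, w=40) cum 124
  y=13 (Delta, w=100) cum 224
  y=13 (Zeta, w=175) cum 399  ← median
  y=14 (Beta, w=10) cum 409
  y=23 (Alpha, w=40) cum 449
⇒ y* = 13

(20, 13)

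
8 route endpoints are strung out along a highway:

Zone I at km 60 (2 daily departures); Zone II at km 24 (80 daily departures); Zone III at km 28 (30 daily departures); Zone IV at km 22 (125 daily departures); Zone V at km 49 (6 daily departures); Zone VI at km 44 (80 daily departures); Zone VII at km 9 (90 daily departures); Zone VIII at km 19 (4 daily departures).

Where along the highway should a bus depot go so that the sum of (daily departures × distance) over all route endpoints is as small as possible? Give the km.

x = 22

For a sum of weighted absolute distances on a line, the optimum is the weighted median (not the mean). Total weight W = 417; half-weight = 208.5.
Sort by position and accumulate weight:
  km 9 (Zone VII, w=90) → cum 90
  km 19 (Zone VIII, w=4) → cum 94
  km 22 (Zone IV, w=125) → cum 219  ≥ 208.5 → median here
  km 24 (Zone II, w=80) → cum 299
  km 28 (Zone III, w=30) → cum 329
  km 44 (Zone VI, w=80) → cum 409
  km 49 (Zone V, w=6) → cum 415
  km 60 (Zone I, w=2) → cum 417
Optimal location: km 22.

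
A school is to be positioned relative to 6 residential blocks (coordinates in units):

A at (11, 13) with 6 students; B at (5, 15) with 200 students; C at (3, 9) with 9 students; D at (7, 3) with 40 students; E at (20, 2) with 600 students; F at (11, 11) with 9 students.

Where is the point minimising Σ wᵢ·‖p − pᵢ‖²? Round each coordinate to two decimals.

The minimiser of Σwᵢ‖p−pᵢ‖² is the weighted centroid p* = (Σwᵢpᵢ)/(Σwᵢ).
Σwᵢ = 864.
Σwᵢxᵢ = 6·11 + 200·5 + 9·3 + 40·7 + 600·20 + 9·11 = 13472.
Σwᵢyᵢ = 6·13 + 200·15 + 9·9 + 40·3 + 600·2 + 9·11 = 4578.
x* = 13472/864 = 15.59, y* = 4578/864 = 5.30.

(15.59, 5.30)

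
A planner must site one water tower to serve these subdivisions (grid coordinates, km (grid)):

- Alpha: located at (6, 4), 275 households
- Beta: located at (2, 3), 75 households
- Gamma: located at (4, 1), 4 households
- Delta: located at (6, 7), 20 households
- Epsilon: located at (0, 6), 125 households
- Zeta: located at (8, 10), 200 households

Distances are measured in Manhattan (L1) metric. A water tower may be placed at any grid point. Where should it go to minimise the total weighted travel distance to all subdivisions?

Manhattan distance separates: Σwᵢ(|x−xᵢ|+|y−yᵢ|) = Σwᵢ|x−xᵢ| + Σwᵢ|y−yᵢ|, so x and y are optimised independently as 1-D weighted medians.
Total weight W = 699; half = 349.5.
x-coordinate, sorted with cumulative weight:
  x=0 (Epsilon, w=125) cum 125
  x=2 (Beta, w=75) cum 200
  x=4 (Gamma, w=4) cum 204
  x=6 (Alpha, w=275) cum 479  ← median
  x=6 (Delta, w=20) cum 499
  x=8 (Zeta, w=200) cum 699
⇒ x* = 6
y-coordinate, sorted with cumulative weight:
  y=1 (Gamma, w=4) cum 4
  y=3 (Beta, w=75) cum 79
  y=4 (Alpha, w=275) cum 354  ← median
  y=6 (Epsilon, w=125) cum 479
  y=7 (Delta, w=20) cum 499
  y=10 (Zeta, w=200) cum 699
⇒ y* = 4

(6, 4)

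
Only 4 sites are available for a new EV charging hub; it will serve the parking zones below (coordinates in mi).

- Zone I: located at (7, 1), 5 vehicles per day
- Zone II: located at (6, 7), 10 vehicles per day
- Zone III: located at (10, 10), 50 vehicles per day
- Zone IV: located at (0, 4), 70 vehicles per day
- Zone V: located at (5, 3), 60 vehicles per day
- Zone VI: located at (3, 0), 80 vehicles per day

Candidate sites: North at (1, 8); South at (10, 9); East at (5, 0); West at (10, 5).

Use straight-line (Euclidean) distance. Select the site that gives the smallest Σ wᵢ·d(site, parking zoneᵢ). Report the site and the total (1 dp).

East, total 1429.1 mi

Total weighted distance at each candidate:
  North (1, 8): total = 1890.6
  South (10, 9): total = 2300.8
  East (5, 0): total = 1429.1
  West (10, 5): total = 2034.5
Minimum is at East with total 1429.1 mi.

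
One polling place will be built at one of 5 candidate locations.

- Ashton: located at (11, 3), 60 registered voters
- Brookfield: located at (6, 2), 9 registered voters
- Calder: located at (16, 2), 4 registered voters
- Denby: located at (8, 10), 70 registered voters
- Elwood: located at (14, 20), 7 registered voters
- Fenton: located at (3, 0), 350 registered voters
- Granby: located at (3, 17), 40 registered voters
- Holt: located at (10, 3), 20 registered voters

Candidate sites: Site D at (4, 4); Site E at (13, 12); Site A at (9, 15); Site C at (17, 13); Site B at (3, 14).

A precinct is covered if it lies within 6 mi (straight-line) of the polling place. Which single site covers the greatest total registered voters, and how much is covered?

Coverage radius r = 6 mi; a point is covered iff (Δx)²+(Δy)² ≤ 6² = 36.
  Site D (4, 4): covers {Brookfield, Fenton} → 359
  Site E (13, 12): covers {Denby} → 70
  Site A (9, 15): covers {Denby} → 70
  Site C (17, 13): covers {none} → 0
  Site B (3, 14): covers {Granby} → 40
Maximum coverage at Site D: 359 registered voters.

Site D, covering 359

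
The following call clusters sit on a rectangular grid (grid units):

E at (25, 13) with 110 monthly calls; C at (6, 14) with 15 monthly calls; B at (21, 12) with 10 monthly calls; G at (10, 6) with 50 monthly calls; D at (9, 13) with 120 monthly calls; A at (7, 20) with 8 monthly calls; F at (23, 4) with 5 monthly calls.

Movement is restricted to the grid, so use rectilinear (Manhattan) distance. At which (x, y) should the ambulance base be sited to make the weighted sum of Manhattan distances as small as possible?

(10, 13)

Manhattan distance separates: Σwᵢ(|x−xᵢ|+|y−yᵢ|) = Σwᵢ|x−xᵢ| + Σwᵢ|y−yᵢ|, so x and y are optimised independently as 1-D weighted medians.
Total weight W = 318; half = 159.
x-coordinate, sorted with cumulative weight:
  x=6 (C, w=15) cum 15
  x=7 (A, w=8) cum 23
  x=9 (D, w=120) cum 143
  x=10 (G, w=50) cum 193  ← median
  x=21 (B, w=10) cum 203
  x=23 (F, w=5) cum 208
  x=25 (E, w=110) cum 318
⇒ x* = 10
y-coordinate, sorted with cumulative weight:
  y=4 (F, w=5) cum 5
  y=6 (G, w=50) cum 55
  y=12 (B, w=10) cum 65
  y=13 (E, w=110) cum 175  ← median
  y=13 (D, w=120) cum 295
  y=14 (C, w=15) cum 310
  y=20 (A, w=8) cum 318
⇒ y* = 13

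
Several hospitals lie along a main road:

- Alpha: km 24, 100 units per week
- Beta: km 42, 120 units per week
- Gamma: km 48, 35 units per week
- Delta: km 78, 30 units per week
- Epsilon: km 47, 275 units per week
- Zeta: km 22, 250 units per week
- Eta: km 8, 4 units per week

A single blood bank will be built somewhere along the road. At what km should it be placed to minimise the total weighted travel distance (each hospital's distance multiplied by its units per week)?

x = 42

For a sum of weighted absolute distances on a line, the optimum is the weighted median (not the mean). Total weight W = 814; half-weight = 407.
Sort by position and accumulate weight:
  km 8 (Eta, w=4) → cum 4
  km 22 (Zeta, w=250) → cum 254
  km 24 (Alpha, w=100) → cum 354
  km 42 (Beta, w=120) → cum 474  ≥ 407 → median here
  km 47 (Epsilon, w=275) → cum 749
  km 48 (Gamma, w=35) → cum 784
  km 78 (Delta, w=30) → cum 814
Optimal location: km 42.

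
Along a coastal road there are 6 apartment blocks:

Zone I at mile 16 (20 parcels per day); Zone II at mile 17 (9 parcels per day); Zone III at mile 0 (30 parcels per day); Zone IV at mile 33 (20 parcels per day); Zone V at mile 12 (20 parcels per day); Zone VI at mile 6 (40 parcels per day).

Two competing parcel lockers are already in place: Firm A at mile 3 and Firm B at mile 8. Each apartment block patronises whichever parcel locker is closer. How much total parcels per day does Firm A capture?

The indifferent point is the midpoint (3+8)/2 = 5.5; apartment blocks left of it (closer to Firm A at 3) go to Firm A, those right go to Firm B.
  Zone III at 0 (w=30) → Firm A
  Zone VI at 6 (w=40) → Firm B
  Zone V at 12 (w=20) → Firm B
  Zone I at 16 (w=20) → Firm B
  Zone II at 17 (w=9) → Firm B
  Zone IV at 33 (w=20) → Firm B
Firm A captures 30; Firm B captures 109.

30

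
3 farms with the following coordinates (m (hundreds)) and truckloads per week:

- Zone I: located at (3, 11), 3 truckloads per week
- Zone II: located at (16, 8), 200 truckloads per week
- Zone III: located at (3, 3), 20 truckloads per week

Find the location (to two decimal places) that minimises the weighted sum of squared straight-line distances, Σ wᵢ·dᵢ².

(14.66, 7.59)

The minimiser of Σwᵢ‖p−pᵢ‖² is the weighted centroid p* = (Σwᵢpᵢ)/(Σwᵢ).
Σwᵢ = 223.
Σwᵢxᵢ = 3·3 + 200·16 + 20·3 = 3269.
Σwᵢyᵢ = 3·11 + 200·8 + 20·3 = 1693.
x* = 3269/223 = 14.66, y* = 1693/223 = 7.59.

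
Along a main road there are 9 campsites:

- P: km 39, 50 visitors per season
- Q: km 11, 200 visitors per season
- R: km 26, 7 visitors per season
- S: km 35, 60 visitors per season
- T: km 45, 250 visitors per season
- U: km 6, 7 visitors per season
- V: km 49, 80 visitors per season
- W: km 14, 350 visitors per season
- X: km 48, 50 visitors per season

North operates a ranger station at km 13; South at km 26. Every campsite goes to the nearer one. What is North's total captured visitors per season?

The indifferent point is the midpoint (13+26)/2 = 19.5; campsites left of it (closer to North at 13) go to North, those right go to South.
  U at 6 (w=7) → North
  Q at 11 (w=200) → North
  W at 14 (w=350) → North
  R at 26 (w=7) → South
  S at 35 (w=60) → South
  P at 39 (w=50) → South
  T at 45 (w=250) → South
  X at 48 (w=50) → South
  V at 49 (w=80) → South
North captures 557; South captures 497.

557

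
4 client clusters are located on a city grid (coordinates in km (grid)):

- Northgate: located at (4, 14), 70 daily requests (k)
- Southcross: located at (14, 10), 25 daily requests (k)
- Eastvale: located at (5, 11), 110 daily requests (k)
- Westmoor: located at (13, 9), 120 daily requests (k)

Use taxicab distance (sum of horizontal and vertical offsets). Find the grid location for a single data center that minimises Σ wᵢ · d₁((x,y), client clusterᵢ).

(5, 11)

Manhattan distance separates: Σwᵢ(|x−xᵢ|+|y−yᵢ|) = Σwᵢ|x−xᵢ| + Σwᵢ|y−yᵢ|, so x and y are optimised independently as 1-D weighted medians.
Total weight W = 325; half = 162.5.
x-coordinate, sorted with cumulative weight:
  x=4 (Northgate, w=70) cum 70
  x=5 (Eastvale, w=110) cum 180  ← median
  x=13 (Westmoor, w=120) cum 300
  x=14 (Southcross, w=25) cum 325
⇒ x* = 5
y-coordinate, sorted with cumulative weight:
  y=9 (Westmoor, w=120) cum 120
  y=10 (Southcross, w=25) cum 145
  y=11 (Eastvale, w=110) cum 255  ← median
  y=14 (Northgate, w=70) cum 325
⇒ y* = 11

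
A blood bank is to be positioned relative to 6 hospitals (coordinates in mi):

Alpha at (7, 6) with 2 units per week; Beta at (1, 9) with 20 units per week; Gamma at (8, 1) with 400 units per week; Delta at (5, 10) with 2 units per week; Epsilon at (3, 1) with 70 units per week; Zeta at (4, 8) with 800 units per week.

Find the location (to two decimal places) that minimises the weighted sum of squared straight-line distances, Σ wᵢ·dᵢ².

The minimiser of Σwᵢ‖p−pᵢ‖² is the weighted centroid p* = (Σwᵢpᵢ)/(Σwᵢ).
Σwᵢ = 1294.
Σwᵢxᵢ = 2·7 + 20·1 + 400·8 + 2·5 + 70·3 + 800·4 = 6654.
Σwᵢyᵢ = 2·6 + 20·9 + 400·1 + 2·10 + 70·1 + 800·8 = 7082.
x* = 6654/1294 = 5.14, y* = 7082/1294 = 5.47.

(5.14, 5.47)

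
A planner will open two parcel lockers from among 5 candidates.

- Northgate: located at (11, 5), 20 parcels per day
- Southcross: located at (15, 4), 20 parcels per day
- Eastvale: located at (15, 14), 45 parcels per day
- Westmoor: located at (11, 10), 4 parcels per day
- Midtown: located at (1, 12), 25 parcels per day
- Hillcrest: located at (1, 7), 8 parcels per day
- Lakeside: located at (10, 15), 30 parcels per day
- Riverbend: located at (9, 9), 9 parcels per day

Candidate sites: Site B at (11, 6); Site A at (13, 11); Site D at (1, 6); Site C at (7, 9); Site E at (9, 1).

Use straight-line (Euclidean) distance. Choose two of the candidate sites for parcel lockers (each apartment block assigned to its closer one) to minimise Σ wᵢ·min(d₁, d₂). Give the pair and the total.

Evaluate every pair (each demand assigned to the nearer of the two):
  {Site A, Site D}: total = 791.5
  {Site A, Site C}: total = 816.2
  {Site B, Site A}: total = 835.0
  {Site B, Site C}: total = 965.5
  {Site A, Site E}: total = 966.1
  {Site B, Site D}: total = 990.0
  {Site C, Site E}: total = 1102.2
  {Site D, Site C}: total = 1120.1
  {Site B, Site E}: total = 1203.6
  {Site D, Site E}: total = 1516.6
Best pair: {Site A, Site D} with total 791.5.

{Site A, Site D}, total 791.5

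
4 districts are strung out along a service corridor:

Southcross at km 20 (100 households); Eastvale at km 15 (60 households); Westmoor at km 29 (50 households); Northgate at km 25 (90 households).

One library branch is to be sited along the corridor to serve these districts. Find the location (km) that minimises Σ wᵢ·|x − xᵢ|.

For a sum of weighted absolute distances on a line, the optimum is the weighted median (not the mean). Total weight W = 300; half-weight = 150.
Sort by position and accumulate weight:
  km 15 (Eastvale, w=60) → cum 60
  km 20 (Southcross, w=100) → cum 160  ≥ 150 → median here
  km 25 (Northgate, w=90) → cum 250
  km 29 (Westmoor, w=50) → cum 300
Optimal location: km 20.

x = 20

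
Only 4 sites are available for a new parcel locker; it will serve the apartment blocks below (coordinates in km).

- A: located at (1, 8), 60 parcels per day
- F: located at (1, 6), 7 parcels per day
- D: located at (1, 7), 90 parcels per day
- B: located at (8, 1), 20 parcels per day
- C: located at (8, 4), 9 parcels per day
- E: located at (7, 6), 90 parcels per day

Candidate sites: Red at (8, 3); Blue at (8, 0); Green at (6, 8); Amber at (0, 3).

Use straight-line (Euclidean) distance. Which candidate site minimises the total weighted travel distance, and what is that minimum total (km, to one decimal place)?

Total weighted distance at each candidate:
  Red (8, 3): total = 1628.7
  Blue (8, 0): total = 2196.7
  Green (6, 8): total = 1183.7
  Amber (0, 3): total = 1622.1
Minimum is at Green with total 1183.7 km.

Green, total 1183.7 km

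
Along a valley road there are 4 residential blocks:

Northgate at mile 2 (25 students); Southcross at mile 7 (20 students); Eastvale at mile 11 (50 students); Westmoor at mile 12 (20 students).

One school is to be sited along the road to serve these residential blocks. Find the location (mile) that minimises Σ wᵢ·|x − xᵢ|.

x = 11

For a sum of weighted absolute distances on a line, the optimum is the weighted median (not the mean). Total weight W = 115; half-weight = 57.5.
Sort by position and accumulate weight:
  mile 2 (Northgate, w=25) → cum 25
  mile 7 (Southcross, w=20) → cum 45
  mile 11 (Eastvale, w=50) → cum 95  ≥ 57.5 → median here
  mile 12 (Westmoor, w=20) → cum 115
Optimal location: mile 11.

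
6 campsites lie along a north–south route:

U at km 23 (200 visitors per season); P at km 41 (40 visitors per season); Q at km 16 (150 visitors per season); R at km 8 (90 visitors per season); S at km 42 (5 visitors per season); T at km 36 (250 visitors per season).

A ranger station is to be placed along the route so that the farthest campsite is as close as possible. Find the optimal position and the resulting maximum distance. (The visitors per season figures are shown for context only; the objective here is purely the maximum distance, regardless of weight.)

The 1-center on a line is the midpoint of the two extreme points: leftmost at 8, rightmost at 42.
Optimal location = (8 + 42)/2 = 25; maximum distance = (42 − 8)/2 = 17.

location 25, max distance 17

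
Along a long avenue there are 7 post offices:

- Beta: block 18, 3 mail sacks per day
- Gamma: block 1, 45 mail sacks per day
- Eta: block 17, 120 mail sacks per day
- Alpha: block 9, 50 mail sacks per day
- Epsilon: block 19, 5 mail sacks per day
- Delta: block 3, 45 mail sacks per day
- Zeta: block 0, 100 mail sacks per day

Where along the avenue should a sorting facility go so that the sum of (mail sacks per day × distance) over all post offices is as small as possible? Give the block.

x = 3

For a sum of weighted absolute distances on a line, the optimum is the weighted median (not the mean). Total weight W = 368; half-weight = 184.
Sort by position and accumulate weight:
  block 0 (Zeta, w=100) → cum 100
  block 1 (Gamma, w=45) → cum 145
  block 3 (Delta, w=45) → cum 190  ≥ 184 → median here
  block 9 (Alpha, w=50) → cum 240
  block 17 (Eta, w=120) → cum 360
  block 18 (Beta, w=3) → cum 363
  block 19 (Epsilon, w=5) → cum 368
Optimal location: block 3.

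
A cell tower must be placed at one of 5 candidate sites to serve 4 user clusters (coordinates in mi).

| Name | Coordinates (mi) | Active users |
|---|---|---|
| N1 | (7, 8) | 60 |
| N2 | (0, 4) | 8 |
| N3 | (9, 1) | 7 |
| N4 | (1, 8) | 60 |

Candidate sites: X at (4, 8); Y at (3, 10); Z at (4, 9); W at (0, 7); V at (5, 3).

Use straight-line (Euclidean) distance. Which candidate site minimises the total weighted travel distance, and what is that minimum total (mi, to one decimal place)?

Total weighted distance at each candidate:
  X (4, 8): total = 465.5
  Y (3, 10): total = 567.4
  Z (4, 9): total = 496.7
  W (0, 7): total = 608.8
  V (5, 3): total = 779.4
Minimum is at X with total 465.5 mi.

X, total 465.5 mi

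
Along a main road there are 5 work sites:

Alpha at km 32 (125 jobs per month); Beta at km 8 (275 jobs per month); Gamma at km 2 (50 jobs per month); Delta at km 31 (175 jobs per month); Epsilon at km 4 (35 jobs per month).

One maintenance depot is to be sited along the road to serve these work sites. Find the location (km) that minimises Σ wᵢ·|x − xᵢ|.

x = 8

For a sum of weighted absolute distances on a line, the optimum is the weighted median (not the mean). Total weight W = 660; half-weight = 330.
Sort by position and accumulate weight:
  km 2 (Gamma, w=50) → cum 50
  km 4 (Epsilon, w=35) → cum 85
  km 8 (Beta, w=275) → cum 360  ≥ 330 → median here
  km 31 (Delta, w=175) → cum 535
  km 32 (Alpha, w=125) → cum 660
Optimal location: km 8.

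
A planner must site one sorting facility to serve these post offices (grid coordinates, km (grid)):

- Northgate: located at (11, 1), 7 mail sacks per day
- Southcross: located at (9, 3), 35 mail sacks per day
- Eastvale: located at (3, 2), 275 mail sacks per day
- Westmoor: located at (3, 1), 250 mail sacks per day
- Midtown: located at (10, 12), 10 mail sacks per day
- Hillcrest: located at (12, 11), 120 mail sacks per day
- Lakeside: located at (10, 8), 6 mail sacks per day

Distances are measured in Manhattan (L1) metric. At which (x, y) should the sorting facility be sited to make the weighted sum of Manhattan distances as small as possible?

Manhattan distance separates: Σwᵢ(|x−xᵢ|+|y−yᵢ|) = Σwᵢ|x−xᵢ| + Σwᵢ|y−yᵢ|, so x and y are optimised independently as 1-D weighted medians.
Total weight W = 703; half = 351.5.
x-coordinate, sorted with cumulative weight:
  x=3 (Eastvale, w=275) cum 275
  x=3 (Westmoor, w=250) cum 525  ← median
  x=9 (Southcross, w=35) cum 560
  x=10 (Midtown, w=10) cum 570
  x=10 (Lakeside, w=6) cum 576
  x=11 (Northgate, w=7) cum 583
  x=12 (Hillcrest, w=120) cum 703
⇒ x* = 3
y-coordinate, sorted with cumulative weight:
  y=1 (Northgate, w=7) cum 7
  y=1 (Westmoor, w=250) cum 257
  y=2 (Eastvale, w=275) cum 532  ← median
  y=3 (Southcross, w=35) cum 567
  y=8 (Lakeside, w=6) cum 573
  y=11 (Hillcrest, w=120) cum 693
  y=12 (Midtown, w=10) cum 703
⇒ y* = 2

(3, 2)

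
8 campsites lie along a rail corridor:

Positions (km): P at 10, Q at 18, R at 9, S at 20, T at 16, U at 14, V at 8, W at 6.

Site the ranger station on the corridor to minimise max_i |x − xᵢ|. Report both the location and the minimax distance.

The 1-center on a line is the midpoint of the two extreme points: leftmost at 6, rightmost at 20.
Optimal location = (6 + 20)/2 = 13; maximum distance = (20 − 6)/2 = 7.

location 13, max distance 7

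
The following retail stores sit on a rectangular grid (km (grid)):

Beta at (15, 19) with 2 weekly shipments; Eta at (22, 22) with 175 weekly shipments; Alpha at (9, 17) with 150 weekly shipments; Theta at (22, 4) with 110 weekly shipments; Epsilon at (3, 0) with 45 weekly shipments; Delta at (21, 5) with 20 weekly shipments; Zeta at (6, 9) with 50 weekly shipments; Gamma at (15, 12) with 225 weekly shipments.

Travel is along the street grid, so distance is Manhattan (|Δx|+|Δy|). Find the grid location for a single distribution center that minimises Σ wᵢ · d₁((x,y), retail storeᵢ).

(15, 12)

Manhattan distance separates: Σwᵢ(|x−xᵢ|+|y−yᵢ|) = Σwᵢ|x−xᵢ| + Σwᵢ|y−yᵢ|, so x and y are optimised independently as 1-D weighted medians.
Total weight W = 777; half = 388.5.
x-coordinate, sorted with cumulative weight:
  x=3 (Epsilon, w=45) cum 45
  x=6 (Zeta, w=50) cum 95
  x=9 (Alpha, w=150) cum 245
  x=15 (Beta, w=2) cum 247
  x=15 (Gamma, w=225) cum 472  ← median
  x=21 (Delta, w=20) cum 492
  x=22 (Eta, w=175) cum 667
  x=22 (Theta, w=110) cum 777
⇒ x* = 15
y-coordinate, sorted with cumulative weight:
  y=0 (Epsilon, w=45) cum 45
  y=4 (Theta, w=110) cum 155
  y=5 (Delta, w=20) cum 175
  y=9 (Zeta, w=50) cum 225
  y=12 (Gamma, w=225) cum 450  ← median
  y=17 (Alpha, w=150) cum 600
  y=19 (Beta, w=2) cum 602
  y=22 (Eta, w=175) cum 777
⇒ y* = 12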